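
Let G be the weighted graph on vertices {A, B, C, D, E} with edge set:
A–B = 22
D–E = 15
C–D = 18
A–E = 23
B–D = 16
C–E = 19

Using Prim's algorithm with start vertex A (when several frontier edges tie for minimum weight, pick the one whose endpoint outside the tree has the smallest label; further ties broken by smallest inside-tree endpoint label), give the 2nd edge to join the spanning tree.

B-D

Prim, starting at A.
Step 1: cheapest edge leaving the tree is A–B (22); add B.
Step 2: cheapest edge leaving the tree is B–D (16); add D.
Step 3: cheapest edge leaving the tree is D–E (15); add E.
Step 4: cheapest edge leaving the tree is C–D (18); add C.
The 2nd edge added is B–D.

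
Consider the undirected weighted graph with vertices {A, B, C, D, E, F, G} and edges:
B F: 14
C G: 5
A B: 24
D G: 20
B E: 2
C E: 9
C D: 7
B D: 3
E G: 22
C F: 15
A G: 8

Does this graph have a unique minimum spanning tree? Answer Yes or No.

Yes

Sort edges by weight, then run Kruskal:
B E (2): add. Components now {A} {B,E} {C} {D} {F} {G}
B D (3): add. Components now {A} {B,D,E} {C} {F} {G}
C G (5): add. Components now {A} {B,D,E} {C,G} {F}
C D (7): add. Components now {A} {B,C,D,E,G} {F}
A G (8): add. Components now {A,B,C,D,E,G} {F}
C E (9): skip — C and E already connected.
B F (14): add. Components now {A,B,C,D,E,F,G}
Every non-tree edge has weight strictly greater than the heaviest edge on the tree path between its endpoints, so the MST is unique.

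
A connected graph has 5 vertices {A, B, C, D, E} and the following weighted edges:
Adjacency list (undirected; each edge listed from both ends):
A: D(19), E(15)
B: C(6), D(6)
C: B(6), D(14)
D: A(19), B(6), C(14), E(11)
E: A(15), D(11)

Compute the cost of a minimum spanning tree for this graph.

38

Sort edges by weight, then run Kruskal:
B C (6): add — endpoints in different components.
B D (6): add — endpoints in different components.
D E (11): add — endpoints in different components.
C D (14): skip — C and D already connected.
A E (15): add — endpoints in different components.
MST edges: B C, B D, D E, A E; total weight 6+6+11+15 = 38.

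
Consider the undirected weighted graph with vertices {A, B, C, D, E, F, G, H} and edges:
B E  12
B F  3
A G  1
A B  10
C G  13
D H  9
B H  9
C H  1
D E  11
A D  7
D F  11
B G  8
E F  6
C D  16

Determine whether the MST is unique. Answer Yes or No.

Kruskal: consider edges lightest-first.
A G (1): add — endpoints in different components.
C H (1): add — endpoints in different components.
B F (3): add — endpoints in different components.
E F (6): add — endpoints in different components.
A D (7): add — endpoints in different components.
B G (8): add — endpoints in different components.
B H (9): add — endpoints in different components.
Non-tree edge D H has weight 9, equal to the heaviest edge on its tree cycle — swapping gives another MST of the same weight. Not unique.

No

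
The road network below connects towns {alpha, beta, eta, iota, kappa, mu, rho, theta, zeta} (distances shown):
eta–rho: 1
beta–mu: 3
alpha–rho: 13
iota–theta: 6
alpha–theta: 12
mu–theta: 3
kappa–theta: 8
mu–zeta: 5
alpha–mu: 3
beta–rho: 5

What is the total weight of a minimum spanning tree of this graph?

Prim, starting at kappa.
Step 1: cheapest edge leaving the tree is kappa–theta (8); add theta.
Step 2: cheapest edge leaving the tree is mu–theta (3); add mu.
Step 3: cheapest edge leaving the tree is alpha–mu (3); add alpha.
Step 4: cheapest edge leaving the tree is beta–mu (3); add beta.
Step 5: cheapest edge leaving the tree is beta–rho (5); add rho.
Step 6: cheapest edge leaving the tree is eta–rho (1); add eta.
Step 7: cheapest edge leaving the tree is mu–zeta (5); add zeta.
Step 8: cheapest edge leaving the tree is iota–theta (6); add iota.
MST edges: kappa–theta, mu–theta, alpha–mu, beta–mu, beta–rho, eta–rho, mu–zeta, iota–theta; total weight 8+3+3+3+5+1+5+6 = 34.

34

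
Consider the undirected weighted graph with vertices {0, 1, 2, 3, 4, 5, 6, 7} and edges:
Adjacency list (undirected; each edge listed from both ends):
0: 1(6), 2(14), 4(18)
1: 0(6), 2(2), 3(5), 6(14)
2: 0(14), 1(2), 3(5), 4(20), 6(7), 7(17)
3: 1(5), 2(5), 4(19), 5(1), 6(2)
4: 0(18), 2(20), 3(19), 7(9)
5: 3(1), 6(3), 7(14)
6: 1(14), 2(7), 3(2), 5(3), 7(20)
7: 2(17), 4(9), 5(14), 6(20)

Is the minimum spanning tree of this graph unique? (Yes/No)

No

Kruskal's algorithm — process edges by increasing weight (ties by edge label):
3-5 (1): add — endpoints in different components.
1-2 (2): add — endpoints in different components.
3-6 (2): add — endpoints in different components.
5-6 (3): skip — 5 and 6 already connected.
1-3 (5): add — endpoints in different components.
2-3 (5): skip — 2 and 3 already connected.
0-1 (6): add — endpoints in different components.
2-6 (7): skip — 2 and 6 already connected.
4-7 (9): add — endpoints in different components.
0-2 (14): skip — 0 and 2 already connected.
1-6 (14): skip — 1 and 6 already connected.
5-7 (14): add — endpoints in different components.
Non-tree edge 2-3 has weight 5, equal to the heaviest edge on its tree cycle — swapping gives another MST of the same weight. Not unique.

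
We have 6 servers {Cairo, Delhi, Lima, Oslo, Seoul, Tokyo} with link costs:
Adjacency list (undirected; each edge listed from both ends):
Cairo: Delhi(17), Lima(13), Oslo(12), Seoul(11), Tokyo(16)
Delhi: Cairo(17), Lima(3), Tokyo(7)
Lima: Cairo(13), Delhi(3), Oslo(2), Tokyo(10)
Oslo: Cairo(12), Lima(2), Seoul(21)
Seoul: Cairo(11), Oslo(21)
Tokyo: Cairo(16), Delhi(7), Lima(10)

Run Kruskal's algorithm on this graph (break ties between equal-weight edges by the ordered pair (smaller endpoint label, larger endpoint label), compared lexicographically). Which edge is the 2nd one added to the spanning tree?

Kruskal: consider edges lightest-first.
Lima—Oslo (2): add — endpoints in different components.
Delhi—Lima (3): add — endpoints in different components.
Delhi—Tokyo (7): add — endpoints in different components.
Lima—Tokyo (10): skip — Lima and Tokyo already connected.
Cairo—Seoul (11): add — endpoints in different components.
Cairo—Oslo (12): add — endpoints in different components.
The 2nd edge added is Delhi—Lima.

Delhi-Lima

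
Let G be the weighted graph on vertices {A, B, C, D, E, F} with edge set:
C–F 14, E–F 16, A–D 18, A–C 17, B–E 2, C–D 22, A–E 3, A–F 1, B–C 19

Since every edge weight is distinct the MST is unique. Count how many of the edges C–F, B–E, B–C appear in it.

Kruskal's algorithm — process edges by increasing weight (ties by edge label):
A–F (1): add — endpoints in different components.
B–E (2): add — endpoints in different components.
A–E (3): add — endpoints in different components.
C–F (14): add — endpoints in different components.
E–F (16): skip — E and F already connected.
A–C (17): skip — A and C already connected.
A–D (18): add — endpoints in different components.
MST edge set: {A–F, B–E, A–E, C–F, A–D}.
Of the listed edges, {C–F, B–E} are in the MST → 2.

2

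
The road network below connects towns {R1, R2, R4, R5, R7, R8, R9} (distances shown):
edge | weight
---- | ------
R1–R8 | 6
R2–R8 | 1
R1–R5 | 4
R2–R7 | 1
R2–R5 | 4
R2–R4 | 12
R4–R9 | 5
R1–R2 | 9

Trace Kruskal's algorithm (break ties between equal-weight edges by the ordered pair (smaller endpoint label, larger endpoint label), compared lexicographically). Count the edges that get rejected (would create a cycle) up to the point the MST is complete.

Kruskal's algorithm — process edges by increasing weight (ties by edge label):
R2–R7 (1): add. Components now {R9} {R1} {R2,R7} {R4} {R5} {R8}
R2–R8 (1): add. Components now {R9} {R1} {R2,R7,R8} {R4} {R5}
R1–R5 (4): add. Components now {R9} {R1,R5} {R2,R7,R8} {R4}
R2–R5 (4): add. Components now {R9} {R1,R2,R5,R7,R8} {R4}
R4–R9 (5): add. Components now {R4,R9} {R1,R2,R5,R7,R8}
R1–R8 (6): skip — R1 and R8 already connected.
R1–R2 (9): skip — R1 and R2 already connected.
R2–R4 (12): add. Components now {R1,R2,R4,R5,R7,R8,R9}
Edges rejected before the tree was complete: 2.

2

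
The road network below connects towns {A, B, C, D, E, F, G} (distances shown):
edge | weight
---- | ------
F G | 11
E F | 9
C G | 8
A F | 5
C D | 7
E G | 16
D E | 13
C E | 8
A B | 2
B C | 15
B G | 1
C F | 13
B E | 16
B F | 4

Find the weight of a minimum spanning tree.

30

Sort edges by weight, then run Kruskal:
B G (1): add — endpoints in different components.
A B (2): add — endpoints in different components.
B F (4): add — endpoints in different components.
A F (5): skip — A and F already connected.
C D (7): add — endpoints in different components.
C E (8): add — endpoints in different components.
C G (8): add — endpoints in different components.
MST edges: B G, A B, B F, C D, C E, C G; total weight 1+2+4+7+8+8 = 30.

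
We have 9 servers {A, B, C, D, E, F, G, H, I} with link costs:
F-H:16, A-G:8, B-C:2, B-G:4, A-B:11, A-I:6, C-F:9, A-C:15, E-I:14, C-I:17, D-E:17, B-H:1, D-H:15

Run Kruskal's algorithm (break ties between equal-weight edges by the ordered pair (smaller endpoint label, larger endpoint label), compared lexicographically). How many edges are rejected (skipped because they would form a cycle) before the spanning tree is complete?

Sort edges by weight, then run Kruskal:
B-H (1): add — endpoints in different components.
B-C (2): add — endpoints in different components.
B-G (4): add — endpoints in different components.
A-I (6): add — endpoints in different components.
A-G (8): add — endpoints in different components.
C-F (9): add — endpoints in different components.
A-B (11): skip — A and B already connected.
E-I (14): add — endpoints in different components.
A-C (15): skip — A and C already connected.
D-H (15): add — endpoints in different components.
Edges rejected before the tree was complete: 2.

2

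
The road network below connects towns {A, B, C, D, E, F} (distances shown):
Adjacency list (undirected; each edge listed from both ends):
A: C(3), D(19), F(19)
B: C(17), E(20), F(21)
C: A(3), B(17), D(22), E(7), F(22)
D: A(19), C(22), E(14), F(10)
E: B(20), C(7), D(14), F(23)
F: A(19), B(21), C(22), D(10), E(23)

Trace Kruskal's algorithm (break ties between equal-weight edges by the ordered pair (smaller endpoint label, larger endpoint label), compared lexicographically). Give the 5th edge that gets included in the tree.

B-C

Sort edges by weight, then run Kruskal:
A C (3): add. Components now {A,C} {B} {D} {E} {F}
C E (7): add. Components now {A,C,E} {B} {D} {F}
D F (10): add. Components now {A,C,E} {B} {D,F}
D E (14): add. Components now {A,C,D,E,F} {B}
B C (17): add. Components now {A,B,C,D,E,F}
The 5th edge added is B C.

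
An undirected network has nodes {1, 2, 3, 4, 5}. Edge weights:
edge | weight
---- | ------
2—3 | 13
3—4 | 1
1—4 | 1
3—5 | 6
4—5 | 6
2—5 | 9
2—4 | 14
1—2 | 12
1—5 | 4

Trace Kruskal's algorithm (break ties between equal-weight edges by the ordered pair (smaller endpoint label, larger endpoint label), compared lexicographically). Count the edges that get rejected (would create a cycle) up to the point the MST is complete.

Kruskal: consider edges lightest-first.
1—4 (1): add — endpoints in different components.
3—4 (1): add — endpoints in different components.
1—5 (4): add — endpoints in different components.
3—5 (6): skip — 3 and 5 already connected.
4—5 (6): skip — 4 and 5 already connected.
2—5 (9): add — endpoints in different components.
Edges rejected before the tree was complete: 2.

2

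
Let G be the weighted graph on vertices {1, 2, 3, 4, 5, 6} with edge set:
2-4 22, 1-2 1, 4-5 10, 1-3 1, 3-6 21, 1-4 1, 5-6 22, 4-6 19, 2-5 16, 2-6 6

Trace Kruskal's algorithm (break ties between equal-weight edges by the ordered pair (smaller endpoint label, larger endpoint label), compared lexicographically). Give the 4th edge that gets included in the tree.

2-6

Sort edges by weight, then run Kruskal:
1-2 (1): add. Components now {1,2} {3} {4} {5} {6}
1-3 (1): add. Components now {1,2,3} {4} {5} {6}
1-4 (1): add. Components now {1,2,3,4} {5} {6}
2-6 (6): add. Components now {1,2,3,4,6} {5}
4-5 (10): add. Components now {1,2,3,4,5,6}
The 4th edge added is 2-6.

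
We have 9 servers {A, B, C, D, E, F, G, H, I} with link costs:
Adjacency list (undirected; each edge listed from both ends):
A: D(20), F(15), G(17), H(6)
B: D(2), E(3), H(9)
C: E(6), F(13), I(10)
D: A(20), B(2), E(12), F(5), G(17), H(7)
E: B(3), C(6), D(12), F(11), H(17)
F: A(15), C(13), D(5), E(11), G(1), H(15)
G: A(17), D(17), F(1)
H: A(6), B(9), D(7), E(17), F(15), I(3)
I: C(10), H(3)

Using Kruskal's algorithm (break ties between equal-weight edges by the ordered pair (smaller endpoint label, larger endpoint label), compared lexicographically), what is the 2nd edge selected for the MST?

Kruskal: consider edges lightest-first.
F—G (1): add — endpoints in different components.
B—D (2): add — endpoints in different components.
B—E (3): add — endpoints in different components.
H—I (3): add — endpoints in different components.
D—F (5): add — endpoints in different components.
A—H (6): add — endpoints in different components.
C—E (6): add — endpoints in different components.
D—H (7): add — endpoints in different components.
The 2nd edge added is B—D.

B-D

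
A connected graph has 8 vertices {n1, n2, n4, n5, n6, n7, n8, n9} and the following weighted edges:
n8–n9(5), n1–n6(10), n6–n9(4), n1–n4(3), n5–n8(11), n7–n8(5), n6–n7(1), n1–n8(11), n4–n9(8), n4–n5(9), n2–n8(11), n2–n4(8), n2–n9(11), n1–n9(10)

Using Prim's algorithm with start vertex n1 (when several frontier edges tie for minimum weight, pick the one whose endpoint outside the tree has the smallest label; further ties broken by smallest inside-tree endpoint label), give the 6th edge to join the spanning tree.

n7-n8

Grow the tree from n1 using Prim:
Step 1: frontier [n1–n4 3, n1–n6 10, n1–n9 10, n1–n8 11] → take n1–n4 (3); add n4.
Step 2: frontier [n1–n6 10, n1–n9 10, n1–n8 11, n2–n4 8, n4–n9 8, n4–n5 9] → take n2–n4 (8); add n2.
Step 3: frontier [n1–n6 10, n1–n9 10, n1–n8 11, n2–n8 11, n2–n9 11, n4–n9 8, n4–n5 9] → take n4–n9 (8); add n9.
Step 4: frontier [n1–n6 10, n1–n8 11, n2–n8 11, n4–n5 9, n6–n9 4, n8–n9 5] → take n6–n9 (4); add n6.
Step 5: frontier [n1–n8 11, n2–n8 11, n4–n5 9, n6–n7 1, n8–n9 5] → take n6–n7 (1); add n7.
Step 6: frontier [n1–n8 11, n2–n8 11, n4–n5 9, n7–n8 5, n8–n9 5] → take n7–n8 (5); add n8.
Step 7: frontier [n4–n5 9, n5–n8 11] → take n4–n5 (9); add n5.
The 6th edge added is n7–n8.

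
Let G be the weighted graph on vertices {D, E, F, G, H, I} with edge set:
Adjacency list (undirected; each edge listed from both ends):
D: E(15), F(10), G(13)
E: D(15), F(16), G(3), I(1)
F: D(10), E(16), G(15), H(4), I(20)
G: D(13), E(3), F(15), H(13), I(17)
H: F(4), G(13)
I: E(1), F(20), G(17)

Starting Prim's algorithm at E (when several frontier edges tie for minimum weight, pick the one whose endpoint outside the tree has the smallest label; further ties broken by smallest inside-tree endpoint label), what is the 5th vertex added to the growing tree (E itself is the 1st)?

Grow the tree from E using Prim:
Step 1: cheapest edge leaving the tree is E—I (1); add I.
Step 2: cheapest edge leaving the tree is E—G (3); add G.
Step 3: cheapest edge leaving the tree is D—G (13); add D.
Step 4: cheapest edge leaving the tree is D—F (10); add F.
Step 5: cheapest edge leaving the tree is F—H (4); add H.
Vertex order: E, I, G, D, F, H. The 5th vertex is F.

F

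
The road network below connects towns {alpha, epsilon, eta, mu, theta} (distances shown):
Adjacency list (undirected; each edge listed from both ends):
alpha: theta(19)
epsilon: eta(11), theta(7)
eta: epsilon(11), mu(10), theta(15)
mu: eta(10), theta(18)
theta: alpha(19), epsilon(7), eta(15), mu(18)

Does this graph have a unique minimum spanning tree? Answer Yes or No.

Kruskal: consider edges lightest-first.
epsilon theta (7): add — endpoints in different components.
eta mu (10): add — endpoints in different components.
epsilon eta (11): add — endpoints in different components.
eta theta (15): skip — theta and eta already connected.
mu theta (18): skip — theta and mu already connected.
alpha theta (19): add — endpoints in different components.
Every non-tree edge has weight strictly greater than the heaviest edge on the tree path between its endpoints, so the MST is unique.

Yes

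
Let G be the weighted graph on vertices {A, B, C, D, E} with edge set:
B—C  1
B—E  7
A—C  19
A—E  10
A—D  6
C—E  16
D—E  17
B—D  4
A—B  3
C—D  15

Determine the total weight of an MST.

Grow the tree from D using Prim:
Step 1: cheapest edge leaving the tree is B—D (4); add B.
Step 2: cheapest edge leaving the tree is B—C (1); add C.
Step 3: cheapest edge leaving the tree is A—B (3); add A.
Step 4: cheapest edge leaving the tree is B—E (7); add E.
MST edges: B—D, B—C, A—B, B—E; total weight 4+1+3+7 = 15.

15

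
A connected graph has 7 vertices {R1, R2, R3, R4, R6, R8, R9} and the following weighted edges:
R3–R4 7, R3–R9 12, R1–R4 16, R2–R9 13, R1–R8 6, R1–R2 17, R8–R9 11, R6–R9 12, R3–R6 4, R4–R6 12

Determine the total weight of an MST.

53

Grow the tree from R1 using Prim:
Step 1: cheapest edge leaving the tree is R1–R8 (6); add R8.
Step 2: cheapest edge leaving the tree is R8–R9 (11); add R9.
Step 3: cheapest edge leaving the tree is R3–R9 (12); add R3.
Step 4: cheapest edge leaving the tree is R3–R6 (4); add R6.
Step 5: cheapest edge leaving the tree is R3–R4 (7); add R4.
Step 6: cheapest edge leaving the tree is R2–R9 (13); add R2.
MST edges: R1–R8, R8–R9, R3–R9, R3–R6, R3–R4, R2–R9; total weight 6+11+12+4+7+13 = 53.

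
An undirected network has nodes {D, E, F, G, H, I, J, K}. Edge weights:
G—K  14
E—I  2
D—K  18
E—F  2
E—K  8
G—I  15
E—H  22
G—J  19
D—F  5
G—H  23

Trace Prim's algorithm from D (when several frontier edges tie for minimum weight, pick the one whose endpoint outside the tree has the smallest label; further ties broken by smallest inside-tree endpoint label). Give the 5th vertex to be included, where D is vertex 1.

K

Prim, starting at D.
Step 1: frontier [D—F 5, D—K 18] → take D—F (5); add F.
Step 2: frontier [D—K 18, E—F 2] → take E—F (2); add E.
Step 3: frontier [D—K 18, E—I 2, E—K 8, E—H 22] → take E—I (2); add I.
Step 4: frontier [D—K 18, E—K 8, E—H 22, G—I 15] → take E—K (8); add K.
Step 5: frontier [E—H 22, G—I 15, G—K 14] → take G—K (14); add G.
Step 6: frontier [E—H 22, G—J 19, G—H 23] → take G—J (19); add J.
Step 7: frontier [E—H 22, G—H 23] → take E—H (22); add H.
Vertex order: D, F, E, I, K, G, J, H. The 5th vertex is K.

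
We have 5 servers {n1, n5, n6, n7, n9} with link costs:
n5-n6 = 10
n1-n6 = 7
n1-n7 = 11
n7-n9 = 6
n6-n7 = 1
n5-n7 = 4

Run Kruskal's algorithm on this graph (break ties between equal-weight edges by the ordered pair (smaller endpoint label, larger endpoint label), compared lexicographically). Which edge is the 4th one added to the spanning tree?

Kruskal: consider edges lightest-first.
n6-n7 (1): add — endpoints in different components.
n5-n7 (4): add — endpoints in different components.
n7-n9 (6): add — endpoints in different components.
n1-n6 (7): add — endpoints in different components.
The 4th edge added is n1-n6.

n1-n6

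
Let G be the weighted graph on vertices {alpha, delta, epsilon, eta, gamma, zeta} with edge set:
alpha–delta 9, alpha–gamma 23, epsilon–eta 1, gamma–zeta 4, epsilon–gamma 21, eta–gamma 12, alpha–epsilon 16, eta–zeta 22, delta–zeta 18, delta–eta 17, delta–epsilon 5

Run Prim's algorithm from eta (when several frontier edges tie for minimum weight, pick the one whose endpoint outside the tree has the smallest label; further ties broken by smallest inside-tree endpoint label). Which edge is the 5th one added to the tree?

Grow the tree from eta using Prim:
Step 1: frontier [epsilon–eta 1, eta–gamma 12, delta–eta 17, eta–zeta 22] → take epsilon–eta (1); add epsilon.
Step 2: frontier [delta–epsilon 5, alpha–epsilon 16, epsilon–gamma 21, eta–gamma 12, delta–eta 17, eta–zeta 22] → take delta–epsilon (5); add delta.
Step 3: frontier [alpha–delta 9, delta–zeta 18, alpha–epsilon 16, epsilon–gamma 21, eta–gamma 12, eta–zeta 22] → take alpha–delta (9); add alpha.
Step 4: frontier [alpha–gamma 23, delta–zeta 18, epsilon–gamma 21, eta–gamma 12, eta–zeta 22] → take eta–gamma (12); add gamma.
Step 5: frontier [delta–zeta 18, eta–zeta 22, gamma–zeta 4] → take gamma–zeta (4); add zeta.
The 5th edge added is gamma–zeta.

gamma-zeta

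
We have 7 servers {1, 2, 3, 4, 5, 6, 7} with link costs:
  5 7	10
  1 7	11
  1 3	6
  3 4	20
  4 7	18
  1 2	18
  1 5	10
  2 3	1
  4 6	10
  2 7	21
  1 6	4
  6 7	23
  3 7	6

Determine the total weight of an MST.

Prim's algorithm from 6:
Step 1: cheapest edge leaving the tree is 1 6 (4); add 1.
Step 2: cheapest edge leaving the tree is 1 3 (6); add 3.
Step 3: cheapest edge leaving the tree is 2 3 (1); add 2.
Step 4: cheapest edge leaving the tree is 3 7 (6); add 7.
Step 5: cheapest edge leaving the tree is 4 6 (10); add 4.
Step 6: cheapest edge leaving the tree is 1 5 (10); add 5.
MST edges: 1 6, 1 3, 2 3, 3 7, 4 6, 1 5; total weight 4+6+1+6+10+10 = 37.

37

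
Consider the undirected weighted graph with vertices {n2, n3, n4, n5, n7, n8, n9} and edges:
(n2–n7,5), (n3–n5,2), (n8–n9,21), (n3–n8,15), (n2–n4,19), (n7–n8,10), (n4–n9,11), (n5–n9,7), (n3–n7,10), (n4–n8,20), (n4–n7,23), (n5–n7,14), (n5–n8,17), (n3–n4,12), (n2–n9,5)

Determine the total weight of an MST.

Grow the tree from n9 using Prim:
Step 1: cheapest edge leaving the tree is n2–n9 (5); add n2.
Step 2: cheapest edge leaving the tree is n2–n7 (5); add n7.
Step 3: cheapest edge leaving the tree is n5–n9 (7); add n5.
Step 4: cheapest edge leaving the tree is n3–n5 (2); add n3.
Step 5: cheapest edge leaving the tree is n7–n8 (10); add n8.
Step 6: cheapest edge leaving the tree is n4–n9 (11); add n4.
MST edges: n2–n9, n2–n7, n5–n9, n3–n5, n7–n8, n4–n9; total weight 5+5+7+2+10+11 = 40.

40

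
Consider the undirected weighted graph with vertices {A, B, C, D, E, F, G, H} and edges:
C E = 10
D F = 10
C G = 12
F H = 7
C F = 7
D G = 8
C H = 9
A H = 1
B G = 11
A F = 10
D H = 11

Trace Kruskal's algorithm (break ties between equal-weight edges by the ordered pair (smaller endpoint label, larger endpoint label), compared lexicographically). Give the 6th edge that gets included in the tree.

Sort edges by weight, then run Kruskal:
A H (1): add — endpoints in different components.
C F (7): add — endpoints in different components.
F H (7): add — endpoints in different components.
D G (8): add — endpoints in different components.
C H (9): skip — C and H already connected.
A F (10): skip — A and F already connected.
C E (10): add — endpoints in different components.
D F (10): add — endpoints in different components.
B G (11): add — endpoints in different components.
The 6th edge added is D F.

D-F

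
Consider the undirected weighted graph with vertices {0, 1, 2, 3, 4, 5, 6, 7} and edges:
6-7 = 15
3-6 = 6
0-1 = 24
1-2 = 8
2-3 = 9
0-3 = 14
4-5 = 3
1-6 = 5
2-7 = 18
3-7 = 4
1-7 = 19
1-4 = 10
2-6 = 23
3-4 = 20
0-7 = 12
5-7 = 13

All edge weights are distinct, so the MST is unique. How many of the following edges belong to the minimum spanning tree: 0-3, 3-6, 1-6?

Kruskal: consider edges lightest-first.
4-5 (3): add — endpoints in different components.
3-7 (4): add — endpoints in different components.
1-6 (5): add — endpoints in different components.
3-6 (6): add — endpoints in different components.
1-2 (8): add — endpoints in different components.
2-3 (9): skip — 2 and 3 already connected.
1-4 (10): add — endpoints in different components.
0-7 (12): add — endpoints in different components.
MST edge set: {4-5, 3-7, 1-6, 3-6, 1-2, 1-4, 0-7}.
Of the listed edges, {3-6, 1-6} are in the MST → 2.

2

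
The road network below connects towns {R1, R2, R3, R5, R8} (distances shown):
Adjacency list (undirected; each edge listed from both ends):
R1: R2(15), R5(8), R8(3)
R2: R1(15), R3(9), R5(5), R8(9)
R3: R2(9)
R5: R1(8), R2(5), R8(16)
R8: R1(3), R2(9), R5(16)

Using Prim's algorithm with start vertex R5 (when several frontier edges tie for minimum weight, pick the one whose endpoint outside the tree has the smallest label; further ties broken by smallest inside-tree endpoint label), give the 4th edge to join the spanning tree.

R2-R3

Prim's algorithm from R5:
Step 1: cheapest edge leaving the tree is R2-R5 (5); add R2.
Step 2: cheapest edge leaving the tree is R1-R5 (8); add R1.
Step 3: cheapest edge leaving the tree is R1-R8 (3); add R8.
Step 4: cheapest edge leaving the tree is R2-R3 (9); add R3.
The 4th edge added is R2-R3.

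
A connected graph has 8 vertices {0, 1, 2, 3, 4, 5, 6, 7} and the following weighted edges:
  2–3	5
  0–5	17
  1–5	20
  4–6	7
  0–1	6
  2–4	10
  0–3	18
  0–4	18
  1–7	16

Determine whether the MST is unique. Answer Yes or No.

Sort edges by weight, then run Kruskal:
2–3 (5): add — endpoints in different components.
0–1 (6): add — endpoints in different components.
4–6 (7): add — endpoints in different components.
2–4 (10): add — endpoints in different components.
1–7 (16): add — endpoints in different components.
0–5 (17): add — endpoints in different components.
0–3 (18): add — endpoints in different components.
Non-tree edge 0–4 has weight 18, equal to the heaviest edge on its tree cycle — swapping gives another MST of the same weight. Not unique.

No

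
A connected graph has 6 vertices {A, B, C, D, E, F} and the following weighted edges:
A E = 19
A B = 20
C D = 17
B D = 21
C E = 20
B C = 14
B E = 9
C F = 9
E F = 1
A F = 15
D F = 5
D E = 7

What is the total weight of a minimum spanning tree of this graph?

Sort edges by weight, then run Kruskal:
E F (1): add — endpoints in different components.
D F (5): add — endpoints in different components.
D E (7): skip — D and E already connected.
B E (9): add — endpoints in different components.
C F (9): add — endpoints in different components.
B C (14): skip — B and C already connected.
A F (15): add — endpoints in different components.
MST edges: E F, D F, B E, C F, A F; total weight 1+5+9+9+15 = 39.

39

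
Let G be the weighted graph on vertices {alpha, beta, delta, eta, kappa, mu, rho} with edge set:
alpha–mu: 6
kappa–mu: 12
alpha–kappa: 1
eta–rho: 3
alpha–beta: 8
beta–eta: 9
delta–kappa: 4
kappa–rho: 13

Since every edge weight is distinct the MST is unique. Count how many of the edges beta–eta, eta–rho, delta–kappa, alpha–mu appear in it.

4

Kruskal's algorithm — process edges by increasing weight (ties by edge label):
alpha–kappa (1): add — endpoints in different components.
eta–rho (3): add — endpoints in different components.
delta–kappa (4): add — endpoints in different components.
alpha–mu (6): add — endpoints in different components.
alpha–beta (8): add — endpoints in different components.
beta–eta (9): add — endpoints in different components.
MST edge set: {alpha–kappa, eta–rho, delta–kappa, alpha–mu, alpha–beta, beta–eta}.
Of the listed edges, {beta–eta, eta–rho, delta–kappa, alpha–mu} are in the MST → 4.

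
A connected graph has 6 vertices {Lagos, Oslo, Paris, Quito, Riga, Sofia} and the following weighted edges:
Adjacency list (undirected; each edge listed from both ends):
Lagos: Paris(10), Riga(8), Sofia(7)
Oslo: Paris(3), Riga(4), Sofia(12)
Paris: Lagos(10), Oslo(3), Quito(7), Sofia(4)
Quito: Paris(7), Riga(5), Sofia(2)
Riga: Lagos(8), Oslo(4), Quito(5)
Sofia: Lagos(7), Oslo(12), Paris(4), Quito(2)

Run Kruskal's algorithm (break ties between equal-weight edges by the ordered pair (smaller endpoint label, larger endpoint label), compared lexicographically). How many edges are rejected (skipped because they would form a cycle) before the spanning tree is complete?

Kruskal's algorithm — process edges by increasing weight (ties by edge label):
Quito-Sofia (2): add — endpoints in different components.
Oslo-Paris (3): add — endpoints in different components.
Oslo-Riga (4): add — endpoints in different components.
Paris-Sofia (4): add — endpoints in different components.
Quito-Riga (5): skip — Quito and Riga already connected.
Lagos-Sofia (7): add — endpoints in different components.
Edges rejected before the tree was complete: 1.

1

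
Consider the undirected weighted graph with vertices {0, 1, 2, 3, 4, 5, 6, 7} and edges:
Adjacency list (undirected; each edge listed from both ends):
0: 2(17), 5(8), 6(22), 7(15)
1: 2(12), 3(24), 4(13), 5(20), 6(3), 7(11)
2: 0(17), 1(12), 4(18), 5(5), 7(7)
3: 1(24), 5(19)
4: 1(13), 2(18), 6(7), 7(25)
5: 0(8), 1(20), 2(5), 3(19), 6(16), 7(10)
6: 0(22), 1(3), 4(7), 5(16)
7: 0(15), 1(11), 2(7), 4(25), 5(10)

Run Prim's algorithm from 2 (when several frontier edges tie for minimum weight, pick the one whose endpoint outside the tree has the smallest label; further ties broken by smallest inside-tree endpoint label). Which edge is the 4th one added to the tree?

Prim, starting at 2.
Step 1: cheapest edge leaving the tree is 2–5 (5); add 5.
Step 2: cheapest edge leaving the tree is 2–7 (7); add 7.
Step 3: cheapest edge leaving the tree is 0–5 (8); add 0.
Step 4: cheapest edge leaving the tree is 1–7 (11); add 1.
Step 5: cheapest edge leaving the tree is 1–6 (3); add 6.
Step 6: cheapest edge leaving the tree is 4–6 (7); add 4.
Step 7: cheapest edge leaving the tree is 3–5 (19); add 3.
The 4th edge added is 1–7.

1-7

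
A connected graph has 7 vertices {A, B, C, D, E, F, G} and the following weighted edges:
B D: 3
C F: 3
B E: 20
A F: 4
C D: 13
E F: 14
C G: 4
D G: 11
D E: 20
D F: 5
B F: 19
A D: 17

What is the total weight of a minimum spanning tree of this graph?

Kruskal: consider edges lightest-first.
B D (3): add — endpoints in different components.
C F (3): add — endpoints in different components.
A F (4): add — endpoints in different components.
C G (4): add — endpoints in different components.
D F (5): add — endpoints in different components.
D G (11): skip — D and G already connected.
C D (13): skip — C and D already connected.
E F (14): add — endpoints in different components.
MST edges: B D, C F, A F, C G, D F, E F; total weight 3+3+4+4+5+14 = 33.

33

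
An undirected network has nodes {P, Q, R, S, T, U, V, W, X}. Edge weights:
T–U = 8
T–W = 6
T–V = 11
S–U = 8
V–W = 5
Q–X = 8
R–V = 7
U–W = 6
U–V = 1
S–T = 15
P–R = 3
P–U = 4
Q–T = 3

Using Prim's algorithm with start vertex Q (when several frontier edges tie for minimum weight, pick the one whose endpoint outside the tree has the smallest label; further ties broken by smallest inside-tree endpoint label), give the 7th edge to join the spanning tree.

S-U

Grow the tree from Q using Prim:
Step 1: frontier [Q–T 3, Q–X 8] → take Q–T (3); add T.
Step 2: frontier [Q–X 8, T–W 6, T–U 8, T–V 11, S–T 15] → take T–W (6); add W.
Step 3: frontier [Q–X 8, T–U 8, T–V 11, S–T 15, V–W 5, U–W 6] → take V–W (5); add V.
Step 4: frontier [Q–X 8, T–U 8, S–T 15, U–V 1, R–V 7, U–W 6] → take U–V (1); add U.
Step 5: frontier [Q–X 8, S–T 15, P–U 4, S–U 8, R–V 7] → take P–U (4); add P.
Step 6: frontier [P–R 3, Q–X 8, S–T 15, S–U 8, R–V 7] → take P–R (3); add R.
Step 7: frontier [Q–X 8, S–T 15, S–U 8] → take S–U (8); add S.
Step 8: frontier [Q–X 8] → take Q–X (8); add X.
The 7th edge added is S–U.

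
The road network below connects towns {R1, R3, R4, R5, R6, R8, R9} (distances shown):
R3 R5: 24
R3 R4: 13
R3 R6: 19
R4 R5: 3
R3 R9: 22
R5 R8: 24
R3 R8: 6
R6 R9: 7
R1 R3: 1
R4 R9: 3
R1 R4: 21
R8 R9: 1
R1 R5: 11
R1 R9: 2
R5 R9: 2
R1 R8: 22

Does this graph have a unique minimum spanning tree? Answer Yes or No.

No

Sort edges by weight, then run Kruskal:
R1 R3 (1): add. Components now {R4} {R8} {R1,R3} {R9} {R5} {R6}
R8 R9 (1): add. Components now {R4} {R8,R9} {R1,R3} {R5} {R6}
R1 R9 (2): add. Components now {R4} {R1,R3,R8,R9} {R5} {R6}
R5 R9 (2): add. Components now {R4} {R1,R3,R5,R8,R9} {R6}
R4 R5 (3): add. Components now {R1,R3,R4,R5,R8,R9} {R6}
R4 R9 (3): skip — R4 and R9 already connected.
R3 R8 (6): skip — R8 and R3 already connected.
R6 R9 (7): add. Components now {R1,R3,R4,R5,R6,R8,R9}
Non-tree edge R4 R9 has weight 3, equal to the heaviest edge on its tree cycle — swapping gives another MST of the same weight. Not unique.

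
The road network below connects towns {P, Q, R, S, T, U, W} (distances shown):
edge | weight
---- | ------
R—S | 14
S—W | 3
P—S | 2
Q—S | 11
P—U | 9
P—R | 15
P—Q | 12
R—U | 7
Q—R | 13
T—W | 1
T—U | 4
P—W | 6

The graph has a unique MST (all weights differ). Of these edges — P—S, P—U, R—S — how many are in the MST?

1

Kruskal: consider edges lightest-first.
T—W (1): add. Components now {Q} {T,W} {S} {U} {R} {P}
P—S (2): add. Components now {Q} {T,W} {P,S} {U} {R}
S—W (3): add. Components now {Q} {P,S,T,W} {U} {R}
T—U (4): add. Components now {Q} {P,S,T,U,W} {R}
P—W (6): skip — W and P already connected.
R—U (7): add. Components now {Q} {P,R,S,T,U,W}
P—U (9): skip — U and P already connected.
Q—S (11): add. Components now {P,Q,R,S,T,U,W}
MST edge set: {T—W, P—S, S—W, T—U, R—U, Q—S}.
Of the listed edges, {P—S} are in the MST → 1.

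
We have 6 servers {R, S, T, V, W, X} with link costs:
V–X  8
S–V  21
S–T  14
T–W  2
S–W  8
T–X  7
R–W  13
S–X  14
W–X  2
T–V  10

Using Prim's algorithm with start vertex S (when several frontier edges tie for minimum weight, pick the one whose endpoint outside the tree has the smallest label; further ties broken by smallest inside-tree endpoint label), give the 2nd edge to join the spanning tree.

Grow the tree from S using Prim:
Step 1: frontier [S–W 8, S–T 14, S–X 14, S–V 21] → take S–W (8); add W.
Step 2: frontier [S–T 14, S–X 14, S–V 21, T–W 2, W–X 2, R–W 13] → take T–W (2); add T.
Step 3: frontier [S–X 14, S–V 21, T–X 7, T–V 10, W–X 2, R–W 13] → take W–X (2); add X.
Step 4: frontier [S–V 21, T–V 10, R–W 13, V–X 8] → take V–X (8); add V.
Step 5: frontier [R–W 13] → take R–W (13); add R.
The 2nd edge added is T–W.

T-W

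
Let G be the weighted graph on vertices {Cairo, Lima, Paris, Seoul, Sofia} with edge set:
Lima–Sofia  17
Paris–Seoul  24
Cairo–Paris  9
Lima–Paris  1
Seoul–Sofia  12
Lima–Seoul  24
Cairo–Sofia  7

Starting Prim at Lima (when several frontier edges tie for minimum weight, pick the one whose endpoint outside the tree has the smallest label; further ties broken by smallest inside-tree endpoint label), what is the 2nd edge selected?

Grow the tree from Lima using Prim:
Step 1: frontier [Lima–Paris 1, Lima–Sofia 17, Lima–Seoul 24] → take Lima–Paris (1); add Paris.
Step 2: frontier [Lima–Sofia 17, Lima–Seoul 24, Cairo–Paris 9, Paris–Seoul 24] → take Cairo–Paris (9); add Cairo.
Step 3: frontier [Cairo–Sofia 7, Lima–Sofia 17, Lima–Seoul 24, Paris–Seoul 24] → take Cairo–Sofia (7); add Sofia.
Step 4: frontier [Lima–Seoul 24, Paris–Seoul 24, Seoul–Sofia 12] → take Seoul–Sofia (12); add Seoul.
The 2nd edge added is Cairo–Paris.

Cairo-Paris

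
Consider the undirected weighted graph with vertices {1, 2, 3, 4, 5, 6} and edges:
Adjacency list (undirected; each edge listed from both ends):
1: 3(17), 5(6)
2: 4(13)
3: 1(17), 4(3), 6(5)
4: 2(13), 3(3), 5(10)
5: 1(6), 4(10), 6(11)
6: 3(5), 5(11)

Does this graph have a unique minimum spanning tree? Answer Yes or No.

Yes

Kruskal: consider edges lightest-first.
3—4 (3): add. Components now {1} {2} {3,4} {5} {6}
3—6 (5): add. Components now {1} {2} {3,4,6} {5}
1—5 (6): add. Components now {1,5} {2} {3,4,6}
4—5 (10): add. Components now {1,3,4,5,6} {2}
5—6 (11): skip — 5 and 6 already connected.
2—4 (13): add. Components now {1,2,3,4,5,6}
Every non-tree edge has weight strictly greater than the heaviest edge on the tree path between its endpoints, so the MST is unique.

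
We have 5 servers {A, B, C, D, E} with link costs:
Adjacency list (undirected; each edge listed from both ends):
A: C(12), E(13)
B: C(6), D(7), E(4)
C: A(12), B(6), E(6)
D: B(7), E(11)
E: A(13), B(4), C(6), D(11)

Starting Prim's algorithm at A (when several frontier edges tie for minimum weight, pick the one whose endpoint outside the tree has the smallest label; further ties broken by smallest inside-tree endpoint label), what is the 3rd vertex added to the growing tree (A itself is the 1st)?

B

Prim's algorithm from A:
Step 1: cheapest edge leaving the tree is A-C (12); add C.
Step 2: cheapest edge leaving the tree is B-C (6); add B.
Step 3: cheapest edge leaving the tree is B-E (4); add E.
Step 4: cheapest edge leaving the tree is B-D (7); add D.
Vertex order: A, C, B, E, D. The 3rd vertex is B.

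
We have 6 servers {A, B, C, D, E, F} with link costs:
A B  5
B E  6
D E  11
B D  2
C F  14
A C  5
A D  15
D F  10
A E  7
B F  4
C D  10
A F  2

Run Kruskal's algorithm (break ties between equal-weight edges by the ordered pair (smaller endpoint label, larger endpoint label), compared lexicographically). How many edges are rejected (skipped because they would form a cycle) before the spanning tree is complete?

Sort edges by weight, then run Kruskal:
A F (2): add — endpoints in different components.
B D (2): add — endpoints in different components.
B F (4): add — endpoints in different components.
A B (5): skip — A and B already connected.
A C (5): add — endpoints in different components.
B E (6): add — endpoints in different components.
Edges rejected before the tree was complete: 1.

1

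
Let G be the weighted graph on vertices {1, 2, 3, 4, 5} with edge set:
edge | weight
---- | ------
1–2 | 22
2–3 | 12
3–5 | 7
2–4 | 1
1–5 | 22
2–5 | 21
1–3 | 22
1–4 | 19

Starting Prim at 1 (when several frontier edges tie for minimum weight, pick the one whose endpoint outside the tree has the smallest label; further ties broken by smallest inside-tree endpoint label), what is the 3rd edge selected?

2-3

Grow the tree from 1 using Prim:
Step 1: frontier [1–4 19, 1–2 22, 1–3 22, 1–5 22] → take 1–4 (19); add 4.
Step 2: frontier [1–2 22, 1–3 22, 1–5 22, 2–4 1] → take 2–4 (1); add 2.
Step 3: frontier [1–3 22, 1–5 22, 2–3 12, 2–5 21] → take 2–3 (12); add 3.
Step 4: frontier [1–5 22, 2–5 21, 3–5 7] → take 3–5 (7); add 5.
The 3rd edge added is 2–3.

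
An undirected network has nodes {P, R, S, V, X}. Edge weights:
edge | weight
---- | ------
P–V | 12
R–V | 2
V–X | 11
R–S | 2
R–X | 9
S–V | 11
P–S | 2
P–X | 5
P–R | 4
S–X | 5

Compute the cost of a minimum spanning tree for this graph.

Kruskal: consider edges lightest-first.
P–S (2): add — endpoints in different components.
R–S (2): add — endpoints in different components.
R–V (2): add — endpoints in different components.
P–R (4): skip — P and R already connected.
P–X (5): add — endpoints in different components.
MST edges: P–S, R–S, R–V, P–X; total weight 2+2+2+5 = 11.

11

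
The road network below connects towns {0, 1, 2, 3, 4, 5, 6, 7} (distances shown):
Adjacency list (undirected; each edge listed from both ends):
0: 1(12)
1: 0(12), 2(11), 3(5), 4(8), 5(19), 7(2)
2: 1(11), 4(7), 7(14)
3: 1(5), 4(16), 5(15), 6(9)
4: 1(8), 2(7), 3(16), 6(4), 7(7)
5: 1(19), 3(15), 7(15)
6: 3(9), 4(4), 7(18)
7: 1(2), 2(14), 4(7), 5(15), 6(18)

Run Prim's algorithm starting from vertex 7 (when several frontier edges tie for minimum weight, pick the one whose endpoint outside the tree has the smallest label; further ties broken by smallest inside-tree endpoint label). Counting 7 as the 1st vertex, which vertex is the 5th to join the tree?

Prim's algorithm from 7:
Step 1: cheapest edge leaving the tree is 1–7 (2); add 1.
Step 2: cheapest edge leaving the tree is 1–3 (5); add 3.
Step 3: cheapest edge leaving the tree is 4–7 (7); add 4.
Step 4: cheapest edge leaving the tree is 4–6 (4); add 6.
Step 5: cheapest edge leaving the tree is 2–4 (7); add 2.
Step 6: cheapest edge leaving the tree is 0–1 (12); add 0.
Step 7: cheapest edge leaving the tree is 3–5 (15); add 5.
Vertex order: 7, 1, 3, 4, 6, 2, 0, 5. The 5th vertex is 6.

6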